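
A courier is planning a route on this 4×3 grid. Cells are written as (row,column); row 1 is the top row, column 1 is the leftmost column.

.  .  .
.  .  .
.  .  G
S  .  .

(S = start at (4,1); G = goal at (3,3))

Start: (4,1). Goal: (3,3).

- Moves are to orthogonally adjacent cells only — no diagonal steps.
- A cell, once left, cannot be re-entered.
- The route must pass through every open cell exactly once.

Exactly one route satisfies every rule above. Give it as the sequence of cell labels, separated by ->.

(4,1) -> (3,1) -> (2,1) -> (1,1) -> (1,2) -> (1,3) -> (2,3) -> (2,2) -> (3,2) -> (4,2) -> (4,3) -> (3,3)

Need to visit all 12 open cells exactly once, starting at (4,1) and ending at (3,3).
Cell (1,3) has only two open neighbours ((2,3) and (1,2)), so the path must pass straight through it: one of those is the cell it's entered from and the other is where it exits.
Route from (4,1): up 3 to (1,1), right 2 to (1,3), down 1 to (2,3), left 1 to (2,2), down 2 to (4,2), right 1 to (4,3), up 1 to (3,3) — 11 moves in all.
Check: all 12 open cells covered.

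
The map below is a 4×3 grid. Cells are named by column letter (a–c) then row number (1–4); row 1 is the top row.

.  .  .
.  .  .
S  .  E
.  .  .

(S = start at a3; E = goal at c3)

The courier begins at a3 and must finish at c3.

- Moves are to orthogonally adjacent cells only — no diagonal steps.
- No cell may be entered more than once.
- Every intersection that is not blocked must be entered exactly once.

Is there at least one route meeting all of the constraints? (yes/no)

Colour the cells like a checkerboard: each orthogonal step flips colour, so a Hamiltonian route alternates colours. Here there are 6 cells of one colour and 6 of the other, with start on the same colour as the goal — the counts and endpoints can't be arranged into an alternating sequence of length 12, so no Hamiltonian route exists.

no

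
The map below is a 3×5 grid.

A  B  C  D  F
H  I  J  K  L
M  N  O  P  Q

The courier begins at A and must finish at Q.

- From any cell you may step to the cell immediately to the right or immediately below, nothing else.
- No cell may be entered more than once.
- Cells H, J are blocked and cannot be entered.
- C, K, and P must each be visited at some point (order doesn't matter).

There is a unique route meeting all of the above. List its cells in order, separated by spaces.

A B C D K P Q

Moves only go right or down, so the column and row indices never decrease.
Route from A: right 3 to D, down 2 to P, right 1 to Q — 6 moves in all.
Check: all required cells visited.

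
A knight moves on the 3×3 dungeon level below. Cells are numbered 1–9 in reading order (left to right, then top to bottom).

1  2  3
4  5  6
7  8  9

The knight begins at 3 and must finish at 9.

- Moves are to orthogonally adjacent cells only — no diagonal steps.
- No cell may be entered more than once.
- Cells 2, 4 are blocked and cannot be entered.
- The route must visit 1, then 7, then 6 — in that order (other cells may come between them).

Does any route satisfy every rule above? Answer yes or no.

no

The blocked cells wall 1 off from 3 completely — no sequence of moves reaches it at all, so no route can satisfy the rules.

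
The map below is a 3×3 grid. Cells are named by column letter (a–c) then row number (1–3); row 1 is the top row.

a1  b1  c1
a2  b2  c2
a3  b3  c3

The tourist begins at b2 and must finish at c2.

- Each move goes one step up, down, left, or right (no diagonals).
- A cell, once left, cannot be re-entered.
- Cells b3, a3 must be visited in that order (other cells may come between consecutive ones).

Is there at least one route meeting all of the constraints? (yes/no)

One route that works: b2 → b3 → a3 → a2 → a1 → b1 → c1 → c2.

yes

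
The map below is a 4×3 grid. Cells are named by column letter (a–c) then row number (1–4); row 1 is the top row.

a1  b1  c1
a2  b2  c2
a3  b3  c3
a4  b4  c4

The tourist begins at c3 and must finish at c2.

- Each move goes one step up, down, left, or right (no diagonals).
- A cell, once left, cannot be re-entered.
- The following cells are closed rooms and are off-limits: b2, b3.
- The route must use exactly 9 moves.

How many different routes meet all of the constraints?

1

Need simple routes of exactly 9 moves from c3 to c2 (Manhattan distance 1, so 4 moves are spent on a detour and 4 undoing it).
Enumerating: c3 c4 b4 a4 a3 a2 a1 b1 c1 c2.
That gives 1 route.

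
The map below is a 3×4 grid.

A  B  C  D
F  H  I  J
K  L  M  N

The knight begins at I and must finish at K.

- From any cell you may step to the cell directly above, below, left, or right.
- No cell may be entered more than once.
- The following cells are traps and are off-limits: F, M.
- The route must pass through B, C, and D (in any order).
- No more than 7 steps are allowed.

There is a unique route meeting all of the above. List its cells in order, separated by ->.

The budget equals the shortest possible length, so every move has to be on a shortest route through the required cells.
Route from I: right to J, up to D, 2× left (reaching B), 2× down (reaching L), left to K — 7 moves in all.
Check: all required cells visited; 7 ≤ 7 moves.

I -> J -> D -> C -> B -> H -> L -> K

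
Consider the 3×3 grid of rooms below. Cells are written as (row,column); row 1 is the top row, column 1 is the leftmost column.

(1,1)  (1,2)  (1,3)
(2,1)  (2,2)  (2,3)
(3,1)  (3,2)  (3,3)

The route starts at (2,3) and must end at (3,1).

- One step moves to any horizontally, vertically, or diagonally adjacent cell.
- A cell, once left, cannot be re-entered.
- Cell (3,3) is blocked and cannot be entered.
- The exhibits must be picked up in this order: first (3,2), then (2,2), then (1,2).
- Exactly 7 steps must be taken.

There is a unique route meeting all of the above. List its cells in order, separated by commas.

(2,3), (3,2), (2,2), (1,3), (1,2), (1,1), (2,1), (3,1)

The waypoints must appear in the order (3,2), (2,2), (1,2), with no cell reused.
Route from (2,3): down-left to (3,2), up to (2,2), up-right to (1,3), 2× left (reaching (1,1)), 2× down (reaching (3,1)) — 7 moves in all.
Check: order respected ((3,2) at step 1, (2,2) at step 2, (1,2) at step 4); 7 moves as required.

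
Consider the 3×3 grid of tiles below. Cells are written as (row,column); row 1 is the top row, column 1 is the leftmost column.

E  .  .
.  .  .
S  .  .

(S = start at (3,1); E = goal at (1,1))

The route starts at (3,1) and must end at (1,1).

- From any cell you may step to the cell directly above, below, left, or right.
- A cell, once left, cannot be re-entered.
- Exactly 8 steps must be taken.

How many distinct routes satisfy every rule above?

Need simple routes of exactly 8 moves from (3,1) to (1,1) (Manhattan distance 2, so 3 moves are spent on a detour and 3 undoing it).
Enumerating: (3,1) (2,1) (2,2) (3,2) (3,3) (2,3) (1,3) (1,2) (1,1) | (3,1) (3,2) (3,3) (2,3) (1,3) (1,2) (2,2) (2,1) (1,1).
That gives 2 routes.

2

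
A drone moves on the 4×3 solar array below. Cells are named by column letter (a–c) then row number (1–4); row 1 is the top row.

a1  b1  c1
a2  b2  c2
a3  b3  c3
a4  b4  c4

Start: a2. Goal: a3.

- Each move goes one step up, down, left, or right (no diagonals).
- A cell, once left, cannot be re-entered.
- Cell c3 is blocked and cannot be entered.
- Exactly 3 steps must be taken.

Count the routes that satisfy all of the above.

Need simple routes of exactly 3 moves from a2 to a3 (Manhattan distance 1, so 1 moves are spent on a detour and 1 undoing it).
Enumerating: a2 b2 b3 a3.
That gives 1 route.

1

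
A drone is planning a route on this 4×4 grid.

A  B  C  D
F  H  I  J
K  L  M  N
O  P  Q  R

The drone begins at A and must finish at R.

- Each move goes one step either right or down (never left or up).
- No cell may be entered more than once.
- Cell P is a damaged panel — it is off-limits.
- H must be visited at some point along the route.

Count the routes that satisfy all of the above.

10

A right/down-only route from A to R makes exactly 3 down-moves and 3 right-moves in some order.
With no other constraints that would be C(6,3) = 20 routes.
Split at H and multiply the segment counts (each segment already excludes blocked cells): A→H: 2; H→R: 5; product = 10.
That gives 10 routes.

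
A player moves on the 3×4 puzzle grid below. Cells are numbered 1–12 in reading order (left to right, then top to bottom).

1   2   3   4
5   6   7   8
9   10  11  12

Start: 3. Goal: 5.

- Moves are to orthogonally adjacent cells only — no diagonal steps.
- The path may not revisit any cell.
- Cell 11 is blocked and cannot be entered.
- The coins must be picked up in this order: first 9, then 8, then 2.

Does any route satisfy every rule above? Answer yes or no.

no

Even ignoring the required order, no revisit-free route from 3 to 5 manages to pass through all of 9, 8, and 2: branching out from 3, every path either misses one of them or, having collected them, can no longer reach 5 without re-entering a cell.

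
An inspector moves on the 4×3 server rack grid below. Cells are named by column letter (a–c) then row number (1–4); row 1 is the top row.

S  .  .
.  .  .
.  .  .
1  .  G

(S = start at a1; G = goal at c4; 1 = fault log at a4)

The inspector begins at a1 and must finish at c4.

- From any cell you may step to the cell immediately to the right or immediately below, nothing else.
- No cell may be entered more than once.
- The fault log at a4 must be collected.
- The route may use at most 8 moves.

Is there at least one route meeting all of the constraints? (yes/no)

One route that works: a1 → a2 → a3 → a4 → b4 → c4.

yes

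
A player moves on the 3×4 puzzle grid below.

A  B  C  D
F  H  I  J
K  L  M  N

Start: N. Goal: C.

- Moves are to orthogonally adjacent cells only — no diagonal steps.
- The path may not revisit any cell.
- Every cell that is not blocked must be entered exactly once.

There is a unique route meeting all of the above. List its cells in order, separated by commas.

Need to visit all 12 open cells exactly once, starting at N and ending at C.
Cell D has only two open neighbours (J and C), so the path must pass straight through it: one of those is the cell it's entered from and the other is where it exits.
Route from N: left 3 to K, up 2 to A, right 1 to B, down 1 to H, right 2 to J, up 1 to D, left 1 to C — 11 moves in all.
Check: all 12 open cells covered.

N, M, L, K, F, A, B, H, I, J, D, C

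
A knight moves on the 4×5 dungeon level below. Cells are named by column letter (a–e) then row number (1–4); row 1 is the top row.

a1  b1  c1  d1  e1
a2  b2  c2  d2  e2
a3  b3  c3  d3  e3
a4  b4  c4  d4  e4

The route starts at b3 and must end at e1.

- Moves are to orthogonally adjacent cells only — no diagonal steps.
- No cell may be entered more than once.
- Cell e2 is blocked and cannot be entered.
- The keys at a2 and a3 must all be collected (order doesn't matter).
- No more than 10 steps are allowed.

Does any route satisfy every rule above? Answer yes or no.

One route that works: b3 → a3 → a2 → a1 → b1 → c1 → d1 → e1.

yes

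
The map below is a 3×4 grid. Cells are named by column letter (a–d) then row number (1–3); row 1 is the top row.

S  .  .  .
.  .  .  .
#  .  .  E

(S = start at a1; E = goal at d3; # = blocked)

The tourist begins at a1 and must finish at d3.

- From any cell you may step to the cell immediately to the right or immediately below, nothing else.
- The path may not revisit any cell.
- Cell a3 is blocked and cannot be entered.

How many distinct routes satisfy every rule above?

A right/down-only route from a1 to d3 makes exactly 2 down-moves and 3 right-moves in some order.
With no other constraints that would be C(5,2) = 10 routes.
Subtract routes through each blocked cell (inclusion–exclusion for overlaps): − through a3: 1 → 9.
That gives 9 routes.

9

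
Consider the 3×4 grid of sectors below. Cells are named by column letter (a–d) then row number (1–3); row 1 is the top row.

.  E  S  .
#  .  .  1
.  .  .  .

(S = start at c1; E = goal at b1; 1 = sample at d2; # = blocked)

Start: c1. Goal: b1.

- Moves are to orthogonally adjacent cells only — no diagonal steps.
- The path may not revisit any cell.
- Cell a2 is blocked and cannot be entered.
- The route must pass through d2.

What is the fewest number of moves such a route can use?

5

Any route passes through d2 somewhere between c1 and b1. Summing Manhattan distances along the two legs (c1 → d2 → b1) gives a lower bound of 2 + 3 = 5 moves.
A route of 5 moves achieves this: c1 → d1 → d2 → c2 → b2 → b1.
Since 5 matches the lower bound, it is optimal.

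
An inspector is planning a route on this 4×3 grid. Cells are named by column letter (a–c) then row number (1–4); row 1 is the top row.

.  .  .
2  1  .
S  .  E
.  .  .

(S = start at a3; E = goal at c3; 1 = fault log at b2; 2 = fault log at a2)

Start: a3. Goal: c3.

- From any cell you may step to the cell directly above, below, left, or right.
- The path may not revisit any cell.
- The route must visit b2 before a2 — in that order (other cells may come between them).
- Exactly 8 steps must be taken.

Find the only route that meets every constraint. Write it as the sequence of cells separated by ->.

a3 -> b3 -> b2 -> a2 -> a1 -> b1 -> c1 -> c2 -> c3

The waypoints must appear in the order b2, a2, with no cell reused.
Route from a3: right to b3, up to b2, left to a2, up to a1, 2× right (reaching c1), 2× down (reaching c3) — 8 moves in all.
Check: order respected (1 at step 2, 2 at step 3); 8 moves as required.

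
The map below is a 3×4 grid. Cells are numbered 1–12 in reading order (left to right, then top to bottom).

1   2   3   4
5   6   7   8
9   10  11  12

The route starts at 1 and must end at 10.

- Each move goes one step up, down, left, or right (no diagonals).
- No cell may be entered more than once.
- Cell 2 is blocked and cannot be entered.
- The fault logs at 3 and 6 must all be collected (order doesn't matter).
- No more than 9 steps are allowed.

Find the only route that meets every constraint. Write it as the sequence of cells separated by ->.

1 -> 5 -> 6 -> 7 -> 3 -> 4 -> 8 -> 12 -> 11 -> 10

The budget equals the shortest possible length, so every move has to be on a shortest route through the required cells.
Route from 1: down to 5, 2× right (reaching 7), up to 3, right to 4, 2× down (reaching 12), 2× left (reaching 10) — 9 moves in all.
Check: all required cells visited; 9 ≤ 9 moves.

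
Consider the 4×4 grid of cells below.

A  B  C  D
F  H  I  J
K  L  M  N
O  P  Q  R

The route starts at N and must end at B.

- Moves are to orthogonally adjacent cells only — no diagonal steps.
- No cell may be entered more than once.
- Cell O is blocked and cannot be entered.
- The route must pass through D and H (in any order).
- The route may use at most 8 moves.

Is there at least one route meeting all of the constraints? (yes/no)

yes

One route that works: N → J → D → C → I → H → B.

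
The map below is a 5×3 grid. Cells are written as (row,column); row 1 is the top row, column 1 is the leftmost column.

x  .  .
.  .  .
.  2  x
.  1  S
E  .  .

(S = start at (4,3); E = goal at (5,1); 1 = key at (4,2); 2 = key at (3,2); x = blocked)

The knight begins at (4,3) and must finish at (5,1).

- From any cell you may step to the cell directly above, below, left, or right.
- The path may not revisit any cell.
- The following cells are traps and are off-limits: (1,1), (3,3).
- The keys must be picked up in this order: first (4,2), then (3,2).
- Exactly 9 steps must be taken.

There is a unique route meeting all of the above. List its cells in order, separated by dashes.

(4,3) - (5,3) - (5,2) - (4,2) - (3,2) - (2,2) - (2,1) - (3,1) - (4,1) - (5,1)

The waypoints must appear in the order (4,2), (3,2), with no cell reused.
Route from (4,3): down to (5,3), left to (5,2), 3× up (reaching (2,2)), left to (2,1), 3× down (reaching (5,1)) — 9 moves in all.
Check: order respected (1 at step 3, 2 at step 4); 9 moves as required.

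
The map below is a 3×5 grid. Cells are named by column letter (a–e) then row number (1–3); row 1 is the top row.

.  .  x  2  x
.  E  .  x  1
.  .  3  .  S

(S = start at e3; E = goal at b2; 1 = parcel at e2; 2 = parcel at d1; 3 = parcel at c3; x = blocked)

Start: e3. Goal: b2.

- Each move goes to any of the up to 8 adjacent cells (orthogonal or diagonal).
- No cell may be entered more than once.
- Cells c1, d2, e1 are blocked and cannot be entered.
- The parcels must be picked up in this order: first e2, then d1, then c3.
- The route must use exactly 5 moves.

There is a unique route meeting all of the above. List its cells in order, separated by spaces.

The waypoints must appear in the order e2, d1, c3, with no cell reused.
Route from e3: up 1 to e2, up-left 1 to d1, down-left 1 to c2, down 1 to c3, up-left 1 to b2 — 5 moves in all.
Check: order respected (1 at step 1, 2 at step 2, 3 at step 4); 5 moves as required.

e3 e2 d1 c2 c3 b2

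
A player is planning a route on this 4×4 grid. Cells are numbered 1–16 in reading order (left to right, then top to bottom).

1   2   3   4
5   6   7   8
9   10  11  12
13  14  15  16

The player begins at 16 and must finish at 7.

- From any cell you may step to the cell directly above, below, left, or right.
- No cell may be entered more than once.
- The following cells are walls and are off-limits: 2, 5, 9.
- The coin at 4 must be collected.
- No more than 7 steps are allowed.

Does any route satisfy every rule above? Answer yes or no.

One route that works: 16 → 12 → 8 → 4 → 3 → 7.

yes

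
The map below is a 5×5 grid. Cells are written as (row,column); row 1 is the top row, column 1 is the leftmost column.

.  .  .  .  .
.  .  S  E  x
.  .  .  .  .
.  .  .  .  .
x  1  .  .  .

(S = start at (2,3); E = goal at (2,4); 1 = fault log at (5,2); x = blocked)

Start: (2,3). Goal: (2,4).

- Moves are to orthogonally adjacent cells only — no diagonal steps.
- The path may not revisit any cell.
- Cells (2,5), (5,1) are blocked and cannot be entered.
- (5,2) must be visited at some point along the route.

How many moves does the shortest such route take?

9

Any route passes through (5,2) somewhere between (2,3) and (2,4). Summing Manhattan distances along the two legs ((2,3) → (5,2) → (2,4)) gives a lower bound of 4 + 5 = 9 moves.
A route of 9 moves achieves this: (2,3) → (3,3) → (4,3) → (4,2) → (5,2) → (5,3) → (5,4) → (4,4) → (3,4) → (2,4).
Since 9 matches the lower bound, it is optimal.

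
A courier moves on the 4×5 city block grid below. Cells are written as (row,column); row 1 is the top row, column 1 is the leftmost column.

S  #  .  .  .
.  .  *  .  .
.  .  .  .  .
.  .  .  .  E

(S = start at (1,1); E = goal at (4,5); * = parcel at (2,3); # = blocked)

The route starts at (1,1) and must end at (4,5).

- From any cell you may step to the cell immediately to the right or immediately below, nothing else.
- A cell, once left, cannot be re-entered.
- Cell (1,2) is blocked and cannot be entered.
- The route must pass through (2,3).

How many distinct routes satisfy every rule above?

A right/down-only route from (1,1) to (4,5) makes exactly 3 down-moves and 4 right-moves in some order.
With no other constraints that would be C(7,3) = 35 routes.
Split at (2,3) and multiply the segment counts (each segment already excludes blocked cells): (1,1)→(2,3): 1; (2,3)→(4,5): 6; product = 6.
That gives 6 routes.

6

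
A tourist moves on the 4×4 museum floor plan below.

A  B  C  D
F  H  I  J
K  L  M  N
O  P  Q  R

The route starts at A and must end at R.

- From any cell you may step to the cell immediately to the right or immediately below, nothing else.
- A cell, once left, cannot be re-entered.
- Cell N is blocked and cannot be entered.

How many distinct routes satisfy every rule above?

A right/down-only route from A to R makes exactly 3 down-moves and 3 right-moves in some order.
With no other constraints that would be C(6,3) = 20 routes.
Subtract routes through each blocked cell (inclusion–exclusion for overlaps): − through N: 10 → 10.
That gives 10 routes.

10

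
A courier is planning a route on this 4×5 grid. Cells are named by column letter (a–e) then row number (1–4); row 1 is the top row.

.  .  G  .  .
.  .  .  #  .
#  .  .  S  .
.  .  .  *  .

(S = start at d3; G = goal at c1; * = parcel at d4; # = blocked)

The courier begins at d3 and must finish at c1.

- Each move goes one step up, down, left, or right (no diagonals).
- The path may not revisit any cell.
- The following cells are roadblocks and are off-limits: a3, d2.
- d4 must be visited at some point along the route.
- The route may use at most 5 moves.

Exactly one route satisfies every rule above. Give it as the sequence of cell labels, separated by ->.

The 5-move cap with required stops at d4 leaves no slack for detours.
Route from d3: down 1 to d4, left 1 to c4, up 3 to c1 — 5 moves in all.
Check: all required cells visited; 5 ≤ 5 moves.

d3 -> d4 -> c4 -> c3 -> c2 -> c1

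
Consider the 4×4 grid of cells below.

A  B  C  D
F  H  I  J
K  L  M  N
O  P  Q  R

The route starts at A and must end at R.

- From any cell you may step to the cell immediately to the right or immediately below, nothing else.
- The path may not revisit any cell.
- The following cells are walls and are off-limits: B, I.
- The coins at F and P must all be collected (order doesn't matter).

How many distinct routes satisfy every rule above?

A right/down-only route from A to R makes exactly 3 down-moves and 3 right-moves in some order.
With no other constraints that would be C(6,3) = 20 routes.
A monotone route can only reach the required cells in the order F, P, so split there and multiply the segment counts (each segment already excludes blocked cells): A→F: 1; F→P: 3; P→R: 1; product = 3.
That gives 3 routes.

3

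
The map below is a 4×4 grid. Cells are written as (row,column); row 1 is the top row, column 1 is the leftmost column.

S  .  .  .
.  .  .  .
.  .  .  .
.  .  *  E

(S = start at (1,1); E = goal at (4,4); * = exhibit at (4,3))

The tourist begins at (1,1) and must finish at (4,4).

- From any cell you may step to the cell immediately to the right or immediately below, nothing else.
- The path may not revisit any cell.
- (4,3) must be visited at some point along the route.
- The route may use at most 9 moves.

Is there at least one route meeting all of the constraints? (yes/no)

yes

One route that works: (1,1) → (2,1) → (3,1) → (4,1) → (4,2) → (4,3) → (4,4).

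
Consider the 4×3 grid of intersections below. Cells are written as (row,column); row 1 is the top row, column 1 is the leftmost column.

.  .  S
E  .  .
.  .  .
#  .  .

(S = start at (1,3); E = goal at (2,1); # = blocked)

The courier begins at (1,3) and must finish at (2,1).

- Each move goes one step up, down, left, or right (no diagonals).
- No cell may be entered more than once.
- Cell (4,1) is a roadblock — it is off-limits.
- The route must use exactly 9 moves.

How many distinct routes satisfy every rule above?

Need simple routes of exactly 9 moves from (1,3) to (2,1) (Manhattan distance 3, so 3 moves are spent on a detour and 3 undoing it).
Enumerating: (1,3) (2,3) (3,3) (4,3) (4,2) (3,2) (2,2) (1,2) (1,1) (2,1) | (1,3) (1,2) (2,2) (2,3) (3,3) (4,3) (4,2) (3,2) (3,1) (2,1).
That gives 2 routes.

2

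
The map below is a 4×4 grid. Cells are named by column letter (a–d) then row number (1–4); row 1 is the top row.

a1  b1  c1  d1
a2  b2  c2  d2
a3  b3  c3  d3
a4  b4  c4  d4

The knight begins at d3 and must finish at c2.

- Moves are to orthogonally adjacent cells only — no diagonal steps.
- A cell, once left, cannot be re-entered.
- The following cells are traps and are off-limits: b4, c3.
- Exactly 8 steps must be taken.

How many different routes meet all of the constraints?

Need simple routes of exactly 8 moves from d3 to c2 (Manhattan distance 2, so 3 moves are spent on a detour and 3 undoing it).
Enumerating: d3 d2 d1 c1 b1 a1 a2 b2 c2.
That gives 1 route.

1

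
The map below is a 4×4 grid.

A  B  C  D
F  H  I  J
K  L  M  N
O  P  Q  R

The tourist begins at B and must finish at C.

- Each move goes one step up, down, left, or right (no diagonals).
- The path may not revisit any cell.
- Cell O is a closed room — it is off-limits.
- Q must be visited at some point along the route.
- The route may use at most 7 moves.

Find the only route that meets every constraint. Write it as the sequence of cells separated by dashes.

B - H - L - P - Q - M - I - C

The budget equals the shortest possible length, so every move has to be on a shortest route through the required cells.
Route from B: down 3 to P, right 1 to Q, up 3 to C — 7 moves in all.
Check: all required cells visited; 7 ≤ 7 moves.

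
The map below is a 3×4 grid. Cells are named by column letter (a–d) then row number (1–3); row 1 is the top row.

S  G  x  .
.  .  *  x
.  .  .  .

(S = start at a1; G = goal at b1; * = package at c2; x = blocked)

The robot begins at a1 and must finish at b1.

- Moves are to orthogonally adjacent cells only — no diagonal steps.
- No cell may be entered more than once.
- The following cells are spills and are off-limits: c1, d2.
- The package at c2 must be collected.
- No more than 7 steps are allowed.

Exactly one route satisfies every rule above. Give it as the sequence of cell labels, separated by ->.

The budget equals the shortest possible length, so every move has to be on a shortest route through the required cells.
Route from a1: down 2 to a3, right 2 to c3, up 1 to c2, left 1 to b2, up 1 to b1 — 7 moves in all.
Check: all required cells visited; 7 ≤ 7 moves.

a1 -> a2 -> a3 -> b3 -> c3 -> c2 -> b2 -> b1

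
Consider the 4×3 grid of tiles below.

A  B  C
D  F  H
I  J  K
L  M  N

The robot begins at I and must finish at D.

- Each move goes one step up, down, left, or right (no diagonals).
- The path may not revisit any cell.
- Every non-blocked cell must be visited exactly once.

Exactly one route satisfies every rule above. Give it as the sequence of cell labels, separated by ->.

Need to visit all 12 open cells exactly once, starting at I and ending at D.
Cell N has only two open neighbours (K and M), so the path must pass straight through it: one of those is the cell it's entered from and the other is where it exits.
Route from I: down 1 to L, right 2 to N, up 1 to K, left 1 to J, up 1 to F, right 1 to H, up 1 to C, left 2 to A, down 1 to D — 11 moves in all.
Check: all 12 open cells covered.

I -> L -> M -> N -> K -> J -> F -> H -> C -> B -> A -> D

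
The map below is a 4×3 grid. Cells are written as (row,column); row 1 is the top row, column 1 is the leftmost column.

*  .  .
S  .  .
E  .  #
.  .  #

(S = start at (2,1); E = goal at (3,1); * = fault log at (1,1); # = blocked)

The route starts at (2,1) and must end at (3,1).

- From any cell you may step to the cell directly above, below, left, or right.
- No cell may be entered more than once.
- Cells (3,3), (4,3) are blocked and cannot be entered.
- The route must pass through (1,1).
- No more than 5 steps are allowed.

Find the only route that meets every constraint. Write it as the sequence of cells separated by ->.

Any route must reach (1,1) and still end at (3,1) within 5 moves, so the order of the required stops is forced.
Route from (2,1): up to (1,1), right to (1,2), 2× down (reaching (3,2)), left to (3,1) — 5 moves in all.
Check: all required cells visited; 5 ≤ 5 moves.

(2,1) -> (1,1) -> (1,2) -> (2,2) -> (3,2) -> (3,1)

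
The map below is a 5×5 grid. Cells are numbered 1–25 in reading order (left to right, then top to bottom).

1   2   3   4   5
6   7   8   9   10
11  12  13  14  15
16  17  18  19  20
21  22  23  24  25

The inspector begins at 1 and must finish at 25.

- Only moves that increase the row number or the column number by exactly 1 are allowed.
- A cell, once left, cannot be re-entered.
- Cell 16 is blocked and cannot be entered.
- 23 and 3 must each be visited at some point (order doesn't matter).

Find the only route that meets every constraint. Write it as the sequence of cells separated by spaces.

Moves only go right or down, so the column and row indices never decrease.
Route from 1: right 2 to 3, down 4 to 23, right 2 to 25 — 8 moves in all.
Check: all required cells visited.

1 2 3 8 13 18 23 24 25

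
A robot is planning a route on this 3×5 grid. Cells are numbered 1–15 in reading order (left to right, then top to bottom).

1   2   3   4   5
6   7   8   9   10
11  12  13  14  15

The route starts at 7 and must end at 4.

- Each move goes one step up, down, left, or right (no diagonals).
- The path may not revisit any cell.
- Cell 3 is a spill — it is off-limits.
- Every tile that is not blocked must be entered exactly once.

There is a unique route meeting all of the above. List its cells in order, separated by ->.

Need to visit all 14 open cells exactly once, starting at 7 and ending at 4.
Cell 2 has only two open neighbours (7 and 1), so the path must pass straight through it: one of those is the cell it's entered from and the other is where it exits.
Route from 7: up to 2, left to 1, 2× down (reaching 11), 2× right (reaching 13), up to 8, right to 9, down to 14, right to 15, 2× up (reaching 5), left to 4 — 13 moves in all.
Check: all 14 open cells covered.

7 -> 2 -> 1 -> 6 -> 11 -> 12 -> 13 -> 8 -> 9 -> 14 -> 15 -> 10 -> 5 -> 4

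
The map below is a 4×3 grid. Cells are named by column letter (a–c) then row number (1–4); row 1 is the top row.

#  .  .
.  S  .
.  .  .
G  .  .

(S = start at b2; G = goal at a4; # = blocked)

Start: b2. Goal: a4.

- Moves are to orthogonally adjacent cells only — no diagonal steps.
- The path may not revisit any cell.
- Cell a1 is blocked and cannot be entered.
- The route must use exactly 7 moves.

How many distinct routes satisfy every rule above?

5

Need simple routes of exactly 7 moves from b2 to a4 (Manhattan distance 3, so 2 moves are spent on a detour and 2 undoing it).
Enumerating: b2 b1 c1 c2 c3 c4 b4 a4 | b2 b1 c1 c2 c3 b3 b4 a4 | b2 b1 c1 c2 c3 b3 a3 a4 | b2 a2 a3 b3 c3 c4 b4 a4 | b2 c2 c3 c4 b4 b3 a3 a4.
That gives 5 routes.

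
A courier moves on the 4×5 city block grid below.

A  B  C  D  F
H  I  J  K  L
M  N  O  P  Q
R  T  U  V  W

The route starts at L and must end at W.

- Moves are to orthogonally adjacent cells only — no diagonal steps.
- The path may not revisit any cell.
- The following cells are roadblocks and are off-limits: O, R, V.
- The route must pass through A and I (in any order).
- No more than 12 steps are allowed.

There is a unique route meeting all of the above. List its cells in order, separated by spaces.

The 12-move cap with required stops at A, I leaves no slack for detours.
Route from L: up to F, 4× left (reaching A), down to H, 3× right (reaching K), down to P, right to Q, down to W — 12 moves in all.
Check: all required cells visited; 12 ≤ 12 moves.

L F D C B A H I J K P Q W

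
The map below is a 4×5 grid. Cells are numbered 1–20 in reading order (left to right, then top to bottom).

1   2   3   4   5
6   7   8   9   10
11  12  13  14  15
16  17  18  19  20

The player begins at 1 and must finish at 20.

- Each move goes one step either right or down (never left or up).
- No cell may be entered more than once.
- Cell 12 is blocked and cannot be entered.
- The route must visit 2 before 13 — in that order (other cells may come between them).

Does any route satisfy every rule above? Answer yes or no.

yes

One route that works: 1 → 2 → 7 → 8 → 13 → 18 → 19 → 20.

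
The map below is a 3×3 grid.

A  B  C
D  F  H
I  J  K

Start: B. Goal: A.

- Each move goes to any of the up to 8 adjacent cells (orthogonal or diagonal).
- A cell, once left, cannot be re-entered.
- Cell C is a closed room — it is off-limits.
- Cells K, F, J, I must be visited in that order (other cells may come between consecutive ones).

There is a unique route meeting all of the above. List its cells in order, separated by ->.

B -> H -> K -> F -> J -> I -> D -> A

The waypoints must appear in the order K, F, J, I, with no cell reused.
Route from B: down-right 1 to H, down 1 to K, up-left 1 to F, down 1 to J, left 1 to I, up 2 to A — 7 moves in all.
Check: order respected (K at step 2, F at step 3, J at step 4, I at step 5).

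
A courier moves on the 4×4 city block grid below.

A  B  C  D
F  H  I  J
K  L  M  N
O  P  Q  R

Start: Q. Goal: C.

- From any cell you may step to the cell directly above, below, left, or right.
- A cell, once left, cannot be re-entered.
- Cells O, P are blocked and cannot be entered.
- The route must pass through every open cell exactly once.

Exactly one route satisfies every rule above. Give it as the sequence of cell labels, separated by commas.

Q, R, N, M, L, K, F, A, B, H, I, J, D, C

Need to visit all 14 open cells exactly once, starting at Q and ending at C.
Cell R has only two open neighbours (N and Q), so the path must pass straight through it: one of those is the cell it's entered from and the other is where it exits.
Route from Q: right to R, up to N, 3× left (reaching K), 2× up (reaching A), right to B, down to H, 2× right (reaching J), up to D, left to C — 13 moves in all.
Check: all 14 open cells covered.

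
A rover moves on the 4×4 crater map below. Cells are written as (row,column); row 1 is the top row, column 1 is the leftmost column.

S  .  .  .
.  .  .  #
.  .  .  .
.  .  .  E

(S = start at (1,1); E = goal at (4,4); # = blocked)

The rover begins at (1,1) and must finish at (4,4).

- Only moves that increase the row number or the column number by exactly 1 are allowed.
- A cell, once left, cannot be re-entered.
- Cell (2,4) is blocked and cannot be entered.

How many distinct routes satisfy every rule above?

A right/down-only route from (1,1) to (4,4) makes exactly 3 down-moves and 3 right-moves in some order.
With no other constraints that would be C(6,3) = 20 routes.
Subtract routes through each blocked cell (inclusion–exclusion for overlaps): − through (2,4): 4 → 16.
That gives 16 routes.

16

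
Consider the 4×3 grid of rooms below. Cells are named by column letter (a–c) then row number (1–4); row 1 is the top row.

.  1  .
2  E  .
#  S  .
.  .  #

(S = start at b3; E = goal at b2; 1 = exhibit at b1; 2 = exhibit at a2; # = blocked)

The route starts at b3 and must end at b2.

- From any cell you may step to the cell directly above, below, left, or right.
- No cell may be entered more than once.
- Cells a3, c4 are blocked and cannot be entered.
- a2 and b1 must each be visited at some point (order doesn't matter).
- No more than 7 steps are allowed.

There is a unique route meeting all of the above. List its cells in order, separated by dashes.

b3 - c3 - c2 - c1 - b1 - a1 - a2 - b2

Any route must reach a2 and b1 and still end at b2 within 7 moves, so the order of the required stops is forced.
Route from b3: right 1 to c3, up 2 to c1, left 2 to a1, down 1 to a2, right 1 to b2 — 7 moves in all.
Check: all required cells visited; 7 ≤ 7 moves.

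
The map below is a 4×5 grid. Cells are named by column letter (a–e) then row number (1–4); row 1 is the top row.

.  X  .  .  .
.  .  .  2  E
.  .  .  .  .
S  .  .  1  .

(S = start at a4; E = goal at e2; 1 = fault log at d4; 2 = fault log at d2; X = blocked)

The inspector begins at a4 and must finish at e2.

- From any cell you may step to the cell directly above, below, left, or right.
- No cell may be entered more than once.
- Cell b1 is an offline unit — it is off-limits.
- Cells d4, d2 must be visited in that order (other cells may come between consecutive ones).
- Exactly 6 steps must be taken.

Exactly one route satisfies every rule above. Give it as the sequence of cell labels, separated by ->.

The waypoints must appear in the order d4, d2, with no cell reused.
Route from a4: right 3 to d4, up 2 to d2, right 1 to e2 — 6 moves in all.
Check: order respected (1 at step 3, 2 at step 5); 6 moves as required.

a4 -> b4 -> c4 -> d4 -> d3 -> d2 -> e2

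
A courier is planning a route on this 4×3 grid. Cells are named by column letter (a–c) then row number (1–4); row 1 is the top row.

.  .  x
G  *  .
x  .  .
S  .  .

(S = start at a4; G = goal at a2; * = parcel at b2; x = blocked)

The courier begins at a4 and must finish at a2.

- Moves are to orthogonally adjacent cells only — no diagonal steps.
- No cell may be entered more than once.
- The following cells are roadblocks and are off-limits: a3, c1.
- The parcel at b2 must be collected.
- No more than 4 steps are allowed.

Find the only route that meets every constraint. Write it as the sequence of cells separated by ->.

a4 -> b4 -> b3 -> b2 -> a2

The 4-move cap with required stops at b2 leaves no slack for detours.
Route from a4: right to b4, 2× up (reaching b2), left to a2 — 4 moves in all.
Check: all required cells visited; 4 ≤ 4 moves.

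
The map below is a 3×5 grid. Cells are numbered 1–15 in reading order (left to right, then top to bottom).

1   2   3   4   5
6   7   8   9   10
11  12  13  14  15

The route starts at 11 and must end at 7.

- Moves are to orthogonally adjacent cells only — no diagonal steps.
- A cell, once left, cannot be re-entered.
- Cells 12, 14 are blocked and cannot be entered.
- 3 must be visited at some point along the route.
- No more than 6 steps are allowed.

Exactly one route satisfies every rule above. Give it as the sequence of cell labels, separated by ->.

11 -> 6 -> 1 -> 2 -> 3 -> 8 -> 7

Any route must reach 3 and still end at 7 within 6 moves, so the order of the required stops is forced.
Route from 11: 2× up (reaching 1), 2× right (reaching 3), down to 8, left to 7 — 6 moves in all.
Check: all required cells visited; 6 ≤ 6 moves.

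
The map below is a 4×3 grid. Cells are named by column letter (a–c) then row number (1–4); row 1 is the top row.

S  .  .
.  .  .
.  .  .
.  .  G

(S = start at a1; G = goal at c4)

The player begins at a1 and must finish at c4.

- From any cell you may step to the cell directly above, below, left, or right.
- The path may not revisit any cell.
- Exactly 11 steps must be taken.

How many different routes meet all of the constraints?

4

Need simple routes of exactly 11 moves from a1 to c4 (Manhattan distance 5, so 3 moves are spent on a detour and 3 undoing it).
Enumerating: a1 a2 a3 a4 b4 b3 b2 b1 c1 c2 c3 c4 | a1 a2 b2 b1 c1 c2 c3 b3 a3 a4 b4 c4 | a1 b1 c1 c2 c3 b3 b2 a2 a3 a4 b4 c4 | a1 b1 c1 c2 b2 a2 a3 a4 b4 b3 c3 c4.
That gives 4 routes.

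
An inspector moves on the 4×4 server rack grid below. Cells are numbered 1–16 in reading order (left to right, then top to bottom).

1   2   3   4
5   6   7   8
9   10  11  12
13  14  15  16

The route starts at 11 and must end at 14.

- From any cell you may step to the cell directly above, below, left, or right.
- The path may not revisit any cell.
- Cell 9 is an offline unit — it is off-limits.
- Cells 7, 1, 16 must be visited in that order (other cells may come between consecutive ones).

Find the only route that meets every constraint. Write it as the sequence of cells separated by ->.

The waypoints must appear in the order 7, 1, 16, with no cell reused.
Route from 11: up 1 to 7, left 2 to 5, up 1 to 1, right 3 to 4, down 3 to 16, left 2 to 14 — 12 moves in all.
Check: order respected (7 at step 1, 1 at step 4, 16 at step 10).

11 -> 7 -> 6 -> 5 -> 1 -> 2 -> 3 -> 4 -> 8 -> 12 -> 16 -> 15 -> 14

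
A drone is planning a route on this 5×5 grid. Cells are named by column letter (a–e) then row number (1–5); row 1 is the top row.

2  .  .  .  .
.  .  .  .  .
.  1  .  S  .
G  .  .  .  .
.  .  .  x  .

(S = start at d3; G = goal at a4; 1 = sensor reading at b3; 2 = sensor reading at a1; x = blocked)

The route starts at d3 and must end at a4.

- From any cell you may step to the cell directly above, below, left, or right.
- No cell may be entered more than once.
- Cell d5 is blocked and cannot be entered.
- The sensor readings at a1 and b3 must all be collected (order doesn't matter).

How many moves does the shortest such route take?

8

Any route passes through a1 and b3 in some order between d3 and a4. Summing Manhattan distances along each leg and taking the cheapest ordering (d3 → b3 → a1 → a4) gives a lower bound of 2 + 3 + 3 = 8 moves.
A route of 8 moves achieves this: d3 → c3 → b3 → b2 → b1 → a1 → a2 → a3 → a4.
Since 8 matches the lower bound, it is optimal.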